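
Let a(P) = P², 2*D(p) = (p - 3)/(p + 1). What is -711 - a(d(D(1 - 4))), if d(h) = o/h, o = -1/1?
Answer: -6403/9 ≈ -711.44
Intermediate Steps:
o = -1 (o = -1*1 = -1)
D(p) = (-3 + p)/(2*(1 + p)) (D(p) = ((p - 3)/(p + 1))/2 = ((-3 + p)/(1 + p))/2 = (-3 + p)/(2*(1 + p)))
d(h) = -1/h
-711 - a(d(D(1 - 4))) = -711 - (-1/((-3 + (1 - 4))/(2*(1 + (1 - 4)))))² = -711 - (-1/((-3 - 3)/(2*(1 - 3))))² = -711 - (-1/((½)*(-6)/(-2)))² = -711 - (-1/((½)*(-½)*(-6)))² = -711 - (-1/3/2)² = -711 - (-1*⅔)² = -711 - (-⅔)² = -711 - 1*4/9 = -711 - 4/9 = -6403/9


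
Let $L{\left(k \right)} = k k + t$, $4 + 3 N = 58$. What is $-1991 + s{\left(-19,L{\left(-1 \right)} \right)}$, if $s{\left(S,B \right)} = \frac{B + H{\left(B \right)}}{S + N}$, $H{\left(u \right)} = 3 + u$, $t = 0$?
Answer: $-1996$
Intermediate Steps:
$N = 18$ ($N = - \frac{4}{3} + \frac{1}{3} \cdot 58 = - \frac{4}{3} + \frac{58}{3} = 18$)
$L{\left(k \right)} = k^{2}$ ($L{\left(k \right)} = k k + 0 = k^{2} + 0 = k^{2}$)
$s{\left(S,B \right)} = \frac{3 + 2 B}{18 + S}$ ($s{\left(S,B \right)} = \frac{B + \left(3 + B\right)}{S + 18} = \frac{3 + 2 B}{18 + S}$)
$-1991 + s{\left(-19,L{\left(-1 \right)} \right)} = -1991 + \frac{3 + 2 \left(-1\right)^{2}}{18 - 19} = -1991 + \frac{3 + 2 \cdot 1}{-1} = -1991 - \left(3 + 2\right) = -1991 - 5 = -1996$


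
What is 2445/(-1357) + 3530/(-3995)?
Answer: -2911597/1084243 ≈ -2.6854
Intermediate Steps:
2445/(-1357) + 3530/(-3995) = 2445*(-1/1357) + 3530*(-1/3995) = -2445/1357 - 706/799 = -2911597/1084243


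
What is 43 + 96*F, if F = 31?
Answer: 3019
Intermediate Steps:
43 + 96*F = 43 + 96*31 = 43 + 2976 = 3019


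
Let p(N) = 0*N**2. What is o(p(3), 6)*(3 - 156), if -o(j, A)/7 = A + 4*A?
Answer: 32130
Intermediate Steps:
p(N) = 0
o(j, A) = -35*A (o(j, A) = -7*(A + 4*A) = -35*A)
o(p(3), 6)*(3 - 156) = (-35*6)*(3 - 156) = -210*(-153) = 32130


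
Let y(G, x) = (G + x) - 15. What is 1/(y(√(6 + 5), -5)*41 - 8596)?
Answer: -856/8058415 - 41*√11/88642565 ≈ -0.00010776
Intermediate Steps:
y(G, x) = -15 + G + x
1/(y(√(6 + 5), -5)*41 - 8596) = 1/((-15 + √(6 + 5) - 5)*41 - 8596) = 1/((-15 + √11 - 5)*41 - 8596) = 1/((-20 + √11)*41 - 8596) = 1/((-820 + 41*√11) - 8596) = 1/(-9416 + 41*√11)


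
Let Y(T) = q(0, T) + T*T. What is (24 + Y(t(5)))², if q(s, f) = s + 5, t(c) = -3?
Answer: 1444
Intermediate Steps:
q(s, f) = 5 + s
Y(T) = 5 + T² (Y(T) = (5 + 0) + T*T = 5 + T²)
(24 + Y(t(5)))² = (24 + (5 + (-3)²))² = (24 + (5 + 9))² = (24 + 14)² = 38² = 1444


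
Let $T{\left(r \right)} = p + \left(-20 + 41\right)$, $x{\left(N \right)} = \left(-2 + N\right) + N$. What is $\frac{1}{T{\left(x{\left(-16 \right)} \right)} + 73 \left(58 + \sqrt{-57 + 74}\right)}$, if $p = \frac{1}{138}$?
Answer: $\frac{81032358}{343068017389} - \frac{1390212 \sqrt{17}}{343068017389} \approx 0.00021949$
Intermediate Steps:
$p = \frac{1}{138} \approx 0.0072464$
$x{\left(N \right)} = -2 + 2 N$
$T{\left(r \right)} = \frac{2899}{138}$ ($T{\left(r \right)} = \frac{1}{138} + \left(-20 + 41\right) = \frac{1}{138} + 21 = \frac{2899}{138}$)
$\frac{1}{T{\left(x{\left(-16 \right)} \right)} + 73 \left(58 + \sqrt{-57 + 74}\right)} = \frac{1}{\frac{2899}{138} + 73 \left(58 + \sqrt{-57 + 74}\right)} = \frac{1}{\frac{2899}{138} + 73 \left(58 + \sqrt{17}\right)} = \frac{1}{\frac{2899}{138} + \left(4234 + 73 \sqrt{17}\right)} = \frac{1}{\frac{587191}{138} + 73 \sqrt{17}}$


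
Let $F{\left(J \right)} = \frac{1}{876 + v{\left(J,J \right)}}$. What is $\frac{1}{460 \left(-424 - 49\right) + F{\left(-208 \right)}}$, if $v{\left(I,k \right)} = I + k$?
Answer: $- \frac{460}{100086799} \approx -4.596 \cdot 10^{-6}$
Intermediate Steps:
$F{\left(J \right)} = \frac{1}{876 + 2 J}$ ($F{\left(J \right)} = \frac{1}{876 + \left(J + J\right)} = \frac{1}{876 + 2 J}$)
$\frac{1}{460 \left(-424 - 49\right) + F{\left(-208 \right)}} = \frac{1}{460 \left(-424 - 49\right) + \frac{1}{2 \left(438 - 208\right)}} = \frac{1}{460 \left(-473\right) + \frac{1}{2 \cdot 230}} = \frac{1}{-217580 + \frac{1}{2} \cdot \frac{1}{230}} = \frac{1}{-217580 + \frac{1}{460}} = \frac{1}{- \frac{100086799}{460}} = - \frac{460}{100086799}$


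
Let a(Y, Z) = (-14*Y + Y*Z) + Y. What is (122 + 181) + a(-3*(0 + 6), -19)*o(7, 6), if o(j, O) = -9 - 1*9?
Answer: -10065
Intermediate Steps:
a(Y, Z) = -13*Y + Y*Z
o(j, O) = -18 (o(j, O) = -9 - 9 = -18)
(122 + 181) + a(-3*(0 + 6), -19)*o(7, 6) = (122 + 181) + ((-3*(0 + 6))*(-13 - 19))*(-18) = 303 + (-3*6*(-32))*(-18) = 303 - 18*(-32)*(-18) = 303 + 576*(-18) = 303 - 10368 = -10065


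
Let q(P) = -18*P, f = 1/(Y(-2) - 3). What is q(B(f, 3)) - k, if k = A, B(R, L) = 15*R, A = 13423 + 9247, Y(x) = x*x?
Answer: -22940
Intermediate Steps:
Y(x) = x**2
f = 1 (f = 1/((-2)**2 - 3) = 1/(4 - 3) = 1/1 = 1)
A = 22670
k = 22670
q(B(f, 3)) - k = -270 - 1*22670 = -18*15 - 22670 = -270 - 22670 = -22940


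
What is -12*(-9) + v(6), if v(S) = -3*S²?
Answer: 0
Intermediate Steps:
-12*(-9) + v(6) = -12*(-9) - 3*6² = 108 - 3*36 = 108 - 108 = 0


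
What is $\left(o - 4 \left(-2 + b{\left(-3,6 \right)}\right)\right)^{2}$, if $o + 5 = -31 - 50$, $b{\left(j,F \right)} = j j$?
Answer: $12996$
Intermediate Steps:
$b{\left(j,F \right)} = j^{2}$
$o = -86$ ($o = -5 - 81 = -86$)
$\left(o - 4 \left(-2 + b{\left(-3,6 \right)}\right)\right)^{2} = \left(-86 - 4 \left(-2 + \left(-3\right)^{2}\right)\right)^{2} = \left(-86 - 4 \left(-2 + 9\right)\right)^{2} = \left(-86 - 4 \cdot 7\right)^{2} = \left(-86 - 28\right)^{2} = \left(-114\right)^{2} = 12996$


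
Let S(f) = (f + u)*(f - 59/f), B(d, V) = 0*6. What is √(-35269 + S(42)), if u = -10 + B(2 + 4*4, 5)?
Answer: I*√14980749/21 ≈ 184.31*I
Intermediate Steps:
B(d, V) = 0
u = -10 (u = -10 + 0 = -10)
S(f) = (-10 + f)*(f - 59/f) (S(f) = (f - 10)*(f - 59/f) = (-10 + f)*(f - 59/f))
√(-35269 + S(42)) = √(-35269 + (-59 + 42² - 10*42 + 590/42)) = √(-35269 + (-59 + 1764 - 420 + 590*(1/42))) = √(-35269 + (-59 + 1764 - 420 + 295/21)) = √(-35269 + 27280/21) = √(-713369/21) = I*√14980749/21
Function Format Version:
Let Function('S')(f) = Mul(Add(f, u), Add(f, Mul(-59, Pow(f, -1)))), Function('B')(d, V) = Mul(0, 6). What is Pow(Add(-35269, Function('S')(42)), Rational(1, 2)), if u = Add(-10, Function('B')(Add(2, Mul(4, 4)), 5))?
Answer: Mul(Rational(1, 21), I, Pow(14980749, Rational(1, 2))) ≈ Mul(184.31, I)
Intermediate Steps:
Function('B')(d, V) = 0
u = -10 (u = Add(-10, 0) = -10)
Function('S')(f) = Mul(Add(-10, f), Add(f, Mul(-59, Pow(f, -1)))) (Function('S')(f) = Mul(Add(f, -10), Add(f, Mul(-59, Pow(f, -1)))) = Mul(Add(-10, f), Add(f, Mul(-59, Pow(f, -1)))))
Pow(Add(-35269, Function('S')(42)), Rational(1, 2)) = Pow(Add(-35269, Add(-59, Pow(42, 2), Mul(-10, 42), Mul(590, Pow(42, -1)))), Rational(1, 2)) = Pow(Add(-35269, Add(-59, 1764, -420, Mul(590, Rational(1, 42)))), Rational(1, 2)) = Pow(Add(-35269, Add(-59, 1764, -420, Rational(295, 21))), Rational(1, 2)) = Pow(Add(-35269, Rational(27280, 21)), Rational(1, 2)) = Pow(Rational(-713369, 21), Rational(1, 2)) = Mul(Rational(1, 21), I, Pow(14980749, Rational(1, 2)))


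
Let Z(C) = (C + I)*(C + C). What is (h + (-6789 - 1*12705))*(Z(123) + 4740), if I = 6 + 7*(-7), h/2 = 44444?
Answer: 1694601480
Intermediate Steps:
h = 88888 (h = 2*44444 = 88888)
I = -43 (I = 6 - 49 = -43)
Z(C) = 2*C*(-43 + C) (Z(C) = (C - 43)*(C + C) = (-43 + C)*(2*C) = 2*C*(-43 + C))
(h + (-6789 - 1*12705))*(Z(123) + 4740) = (88888 + (-6789 - 1*12705))*(2*123*(-43 + 123) + 4740) = (88888 + (-6789 - 12705))*(2*123*80 + 4740) = (88888 - 19494)*(19680 + 4740) = 69394*24420 = 1694601480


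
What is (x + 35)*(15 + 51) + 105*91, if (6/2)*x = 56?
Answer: 13097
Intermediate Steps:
x = 56/3 (x = (1/3)*56 = 56/3 ≈ 18.667)
(x + 35)*(15 + 51) + 105*91 = (56/3 + 35)*(15 + 51) + 105*91 = (161/3)*66 + 9555 = 3542 + 9555 = 13097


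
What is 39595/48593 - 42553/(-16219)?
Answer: 387138462/112589981 ≈ 3.4385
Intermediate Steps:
39595/48593 - 42553/(-16219) = 39595*(1/48593) - 42553*(-1/16219) = 39595/48593 + 6079/2317 = 387138462/112589981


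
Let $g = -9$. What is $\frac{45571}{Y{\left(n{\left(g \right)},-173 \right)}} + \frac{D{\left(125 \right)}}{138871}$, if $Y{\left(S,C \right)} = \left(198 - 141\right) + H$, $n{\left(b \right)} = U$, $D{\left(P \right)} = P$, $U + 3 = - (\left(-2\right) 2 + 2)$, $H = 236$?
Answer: $\frac{6328526966}{40689203} \approx 155.53$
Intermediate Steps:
$U = -1$ ($U = -3 - \left(\left(-2\right) 2 + 2\right) = -3 - \left(-4 + 2\right) = -3 - -2 = -3 + 2 = -1$)
$n{\left(b \right)} = -1$
$Y{\left(S,C \right)} = 293$ ($Y{\left(S,C \right)} = \left(198 - 141\right) + 236 = 57 + 236 = 293$)
$\frac{45571}{Y{\left(n{\left(g \right)},-173 \right)}} + \frac{D{\left(125 \right)}}{138871} = \frac{45571}{293} + \frac{125}{138871} = \frac{6328526966}{40689203}$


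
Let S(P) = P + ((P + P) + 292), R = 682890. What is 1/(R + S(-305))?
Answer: 1/682267 ≈ 1.4657e-6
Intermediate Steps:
S(P) = 292 + 3*P (S(P) = P + (2*P + 292) = P + (292 + 2*P) = 292 + 3*P)
1/(R + S(-305)) = 1/(682890 + (292 + 3*(-305))) = 1/(682890 + (292 - 915)) = 1/(682890 - 623) = 1/682267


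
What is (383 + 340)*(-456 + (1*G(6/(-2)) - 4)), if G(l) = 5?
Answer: -328965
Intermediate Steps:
(383 + 340)*(-456 + (1*G(6/(-2)) - 4)) = (383 + 340)*(-456 + (1*5 - 4)) = 723*(-456 + (5 - 4)) = 723*(-456 + 1) = 723*(-455) = -328965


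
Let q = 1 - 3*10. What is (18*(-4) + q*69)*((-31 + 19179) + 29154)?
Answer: -100130046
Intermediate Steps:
q = -29 (q = 1 - 30 = -29)
(18*(-4) + q*69)*((-31 + 19179) + 29154) = (18*(-4) - 29*69)*((-31 + 19179) + 29154) = (-72 - 2001)*(19148 + 29154) = -2073*48302 = -100130046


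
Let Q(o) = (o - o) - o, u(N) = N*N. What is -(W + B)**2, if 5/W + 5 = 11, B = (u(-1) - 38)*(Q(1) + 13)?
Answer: -7070281/36 ≈ -1.9640e+5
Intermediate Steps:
u(N) = N**2
Q(o) = -o (Q(o) = 0 - o = -o)
B = -444 (B = ((-1)**2 - 38)*(-1*1 + 13) = (1 - 38)*(-1 + 13) = -37*12 = -444)
W = 5/6 (W = 5/(-5 + 11) = 5/6 ≈ 0.83333)
-(W + B)**2 = -(5/6 - 444)**2 = -(-2659/6)**2 = -1*7070281/36 = -7070281/36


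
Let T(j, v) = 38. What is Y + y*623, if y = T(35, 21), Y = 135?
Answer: 23809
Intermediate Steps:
y = 38
Y + y*623 = 135 + 38*623 = 135 + 23674 = 23809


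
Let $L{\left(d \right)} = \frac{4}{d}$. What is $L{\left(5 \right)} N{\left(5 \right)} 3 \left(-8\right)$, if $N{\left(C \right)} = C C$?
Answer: $-480$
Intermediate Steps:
$N{\left(C \right)} = C^{2}$
$L{\left(5 \right)} N{\left(5 \right)} 3 \left(-8\right) = \frac{4}{5} \cdot 5^{2} \cdot 3 \left(-8\right) = 4 \cdot \frac{1}{5} \cdot 25 \cdot 3 \left(-8\right) = \frac{4}{5} \cdot 25 \cdot 3 \left(-8\right) = 20 \cdot 3 \left(-8\right) = 60 \left(-8\right) = -480$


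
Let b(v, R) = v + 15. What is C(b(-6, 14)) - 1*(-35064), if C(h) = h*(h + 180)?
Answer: 36765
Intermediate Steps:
b(v, R) = 15 + v
C(h) = h*(180 + h)
C(b(-6, 14)) - 1*(-35064) = (15 - 6)*(180 + (15 - 6)) - 1*(-35064) = 9*(180 + 9) + 35064 = 9*189 + 35064 = 1701 + 35064 = 36765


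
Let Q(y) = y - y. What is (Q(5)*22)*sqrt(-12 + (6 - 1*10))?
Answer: 0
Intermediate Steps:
Q(y) = 0
(Q(5)*22)*sqrt(-12 + (6 - 1*10)) = (0*22)*sqrt(-12 + (6 - 1*10)) = 0*sqrt(-12 + (6 - 10)) = 0*sqrt(-12 - 4) = 0*sqrt(-16) = 0*(4*I) = 0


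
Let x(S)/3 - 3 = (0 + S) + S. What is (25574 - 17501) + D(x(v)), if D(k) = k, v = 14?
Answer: 8166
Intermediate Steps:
x(S) = 9 + 6*S (x(S) = 9 + 3*((0 + S) + S) = 9 + 3*(S + S) = 9 + 3*(2*S) = 9 + 6*S)
(25574 - 17501) + D(x(v)) = (25574 - 17501) + (9 + 6*14) = 8073 + (9 + 84) = 8073 + 93 = 8166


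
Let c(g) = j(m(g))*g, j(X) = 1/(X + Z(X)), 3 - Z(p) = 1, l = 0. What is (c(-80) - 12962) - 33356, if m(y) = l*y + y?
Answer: -1806362/39 ≈ -46317.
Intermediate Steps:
m(y) = y (m(y) = 0*y + y = 0 + y = y)
Z(p) = 2 (Z(p) = 3 - 1*1 = 3 - 1 = 2)
j(X) = 1/(2 + X) (j(X) = 1/(X + 2) = 1/(2 + X))
c(g) = g/(2 + g)
(c(-80) - 12962) - 33356 = (-80/(2 - 80) - 12962) - 33356 = (-80/(-78) - 12962) - 33356 = (-80*(-1/78) - 12962) - 33356 = (40/39 - 12962) - 33356 = -505478/39 - 33356 = -1806362/39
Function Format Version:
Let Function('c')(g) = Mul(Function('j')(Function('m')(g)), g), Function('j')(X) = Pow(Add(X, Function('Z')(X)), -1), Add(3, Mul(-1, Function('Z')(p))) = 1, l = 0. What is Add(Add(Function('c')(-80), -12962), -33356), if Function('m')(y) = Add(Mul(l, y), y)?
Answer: Rational(-1806362, 39) ≈ -46317.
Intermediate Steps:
Function('m')(y) = y (Function('m')(y) = Add(Mul(0, y), y) = Add(0, y) = y)
Function('Z')(p) = 2 (Function('Z')(p) = Add(3, Mul(-1, 1)) = Add(3, -1) = 2)
Function('j')(X) = Pow(Add(2, X), -1) (Function('j')(X) = Pow(Add(X, 2), -1) = Pow(Add(2, X), -1))
Function('c')(g) = Mul(g, Pow(Add(2, g), -1)) (Function('c')(g) = Mul(Pow(Add(2, g), -1), g) = Mul(g, Pow(Add(2, g), -1)))
Add(Add(Function('c')(-80), -12962), -33356) = Add(Add(Mul(-80, Pow(Add(2, -80), -1)), -12962), -33356) = Add(Add(Mul(-80, Pow(-78, -1)), -12962), -33356) = Add(Add(Mul(-80, Rational(-1, 78)), -12962), -33356) = Add(Add(Rational(40, 39), -12962), -33356) = Add(Rational(-505478, 39), -33356) = Rational(-1806362, 39)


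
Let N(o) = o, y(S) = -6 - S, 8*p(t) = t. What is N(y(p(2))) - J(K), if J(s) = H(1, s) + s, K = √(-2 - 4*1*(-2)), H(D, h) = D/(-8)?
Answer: -49/8 - √6 ≈ -8.5745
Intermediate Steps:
p(t) = t/8
H(D, h) = -D/8 (H(D, h) = D*(-⅛) = -D/8)
K = √6 (K = √(-2 - 4*(-2)) = √(-2 + 8) = √6 ≈ 2.4495)
J(s) = -⅛ + s (J(s) = -⅛*1 + s = -⅛ + s)
N(y(p(2))) - J(K) = (-6 - 2/8) - (-⅛ + √6) = (-6 - 1*¼) + (⅛ - √6) = (-6 - ¼) + (⅛ - √6) = -25/4 + (⅛ - √6) = -49/8 - √6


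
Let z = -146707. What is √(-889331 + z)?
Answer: I*√1036038 ≈ 1017.9*I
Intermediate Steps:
√(-889331 + z) = √(-889331 - 146707) = √(-1036038) = I*√1036038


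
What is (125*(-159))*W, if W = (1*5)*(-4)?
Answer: 397500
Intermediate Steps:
W = -20 (W = 5*(-4) = -20)
(125*(-159))*W = (125*(-159))*(-20) = -19875*(-20) = 397500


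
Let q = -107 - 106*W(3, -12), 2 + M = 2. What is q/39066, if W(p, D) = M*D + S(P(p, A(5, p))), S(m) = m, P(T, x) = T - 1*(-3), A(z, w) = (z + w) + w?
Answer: -743/39066 ≈ -0.019019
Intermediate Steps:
A(z, w) = z + 2*w (A(z, w) = (w + z) + w = z + 2*w)
M = 0 (M = -2 + 2 = 0)
P(T, x) = 3 + T (P(T, x) = T + 3 = 3 + T)
W(p, D) = 3 + p (W(p, D) = 0*D + (3 + p) = 0 + (3 + p) = 3 + p)
q = -743 (q = -107 - 106*(3 + 3) = -107 - 106*6 = -107 - 636 = -743)
q/39066 = -743/39066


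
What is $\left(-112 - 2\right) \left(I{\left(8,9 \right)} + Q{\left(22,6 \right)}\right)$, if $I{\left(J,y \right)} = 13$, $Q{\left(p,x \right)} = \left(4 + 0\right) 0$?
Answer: $-1482$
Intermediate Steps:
$Q{\left(p,x \right)} = 0$ ($Q{\left(p,x \right)} = 4 \cdot 0 = 0$)
$\left(-112 - 2\right) \left(I{\left(8,9 \right)} + Q{\left(22,6 \right)}\right) = \left(-112 - 2\right) \left(13 + 0\right) = \left(-114\right) 13 = -1482$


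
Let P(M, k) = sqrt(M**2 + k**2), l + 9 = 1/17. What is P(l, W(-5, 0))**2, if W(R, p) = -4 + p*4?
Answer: 27728/289 ≈ 95.945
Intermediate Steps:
W(R, p) = -4 + 4*p
l = -152/17 (l = -9 + 1/17 = -152/17 ≈ -8.9412)
P(l, W(-5, 0))**2 = (sqrt((-152/17)**2 + (-4 + 4*0)**2))**2 = (sqrt(23104/289 + (-4 + 0)**2))**2 = (sqrt(23104/289 + (-4)**2))**2 = (sqrt(23104/289 + 16))**2 = (sqrt(27728/289))**2 = (4*sqrt(1733)/17)**2 = 27728/289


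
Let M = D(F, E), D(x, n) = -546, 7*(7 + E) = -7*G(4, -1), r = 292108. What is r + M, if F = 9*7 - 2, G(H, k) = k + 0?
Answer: 291562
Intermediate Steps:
G(H, k) = k
F = 61 (F = 63 - 2 = 61)
E = -6 (E = -7 + (-7*(-1))/7 = -7 + (⅐)*7 = -7 + 1 = -6)
M = -546
r + M = 292108 - 546 = 291562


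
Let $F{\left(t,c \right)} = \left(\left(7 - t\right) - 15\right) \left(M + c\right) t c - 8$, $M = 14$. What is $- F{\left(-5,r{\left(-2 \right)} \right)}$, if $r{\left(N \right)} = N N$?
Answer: $-1072$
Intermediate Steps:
$r{\left(N \right)} = N^{2}$
$F{\left(t,c \right)} = -8 + c t \left(-8 - t\right) \left(14 + c\right)$ ($F{\left(t,c \right)} = \left(\left(7 - t\right) - 15\right) \left(14 + c\right) t c - 8 = \left(-8 - t\right) \left(14 + c\right) t c - 8 = t \left(-8 - t\right) \left(14 + c\right) c - 8 = c t \left(-8 - t\right) \left(14 + c\right) - 8 = -8 + c t \left(-8 - t\right) \left(14 + c\right)$)
$- F{\left(-5,r{\left(-2 \right)} \right)} = - (-8 - \left(\left(-2\right)^{2}\right)^{2} \left(-5\right)^{2} - 112 \left(-2\right)^{2} \left(-5\right) - 14 \left(-2\right)^{2} \left(-5\right)^{2} - - 40 \left(\left(-2\right)^{2}\right)^{2}) = - (-8 - 4^{2} \cdot 25 - 448 \left(-5\right) - 56 \cdot 25 - - 40 \cdot 4^{2}) = - (-8 - 16 \cdot 25 + 2240 - 1400 - \left(-40\right) 16) = - (-8 - 400 + 2240 - 1400 + 640) = \left(-1\right) 1072 = -1072$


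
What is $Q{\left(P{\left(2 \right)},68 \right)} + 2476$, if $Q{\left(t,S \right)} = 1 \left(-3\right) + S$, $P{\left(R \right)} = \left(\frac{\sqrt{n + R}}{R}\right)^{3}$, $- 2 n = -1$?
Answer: $2541$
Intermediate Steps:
$n = \frac{1}{2}$ ($n = \left(- \frac{1}{2}\right) \left(-1\right) = \frac{1}{2} \approx 0.5$)
$P{\left(R \right)} = \frac{\left(\frac{1}{2} + R\right)^{\frac{3}{2}}}{R^{3}}$ ($P{\left(R \right)} = \left(\frac{\sqrt{\frac{1}{2} + R}}{R}\right)^{3} = \frac{\left(\frac{1}{2} + R\right)^{\frac{3}{2}}}{R^{3}}$)
$Q{\left(t,S \right)} = -3 + S$
$Q{\left(P{\left(2 \right)},68 \right)} + 2476 = \left(-3 + 68\right) + 2476 = 65 + 2476 = 2541$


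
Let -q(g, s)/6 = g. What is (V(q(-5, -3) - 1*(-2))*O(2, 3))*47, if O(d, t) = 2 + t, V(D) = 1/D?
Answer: 235/32 ≈ 7.3438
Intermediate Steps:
q(g, s) = -6*g
(V(q(-5, -3) - 1*(-2))*O(2, 3))*47 = ((2 + 3)/(-6*(-5) - 1*(-2)))*47 = (5/(30 + 2))*47 = (5/32)*47 = 235/32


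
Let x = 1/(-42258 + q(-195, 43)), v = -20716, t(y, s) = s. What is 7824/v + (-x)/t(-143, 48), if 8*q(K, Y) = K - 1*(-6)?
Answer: -3969732029/10510873722 ≈ -0.37768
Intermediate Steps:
q(K, Y) = ¾ + K/8 (q(K, Y) = (K - 1*(-6))/8 = (K + 6)/8 = (6 + K)/8 = ¾ + K/8)
x = -8/338253 (x = 1/(-42258 + (¾ + (⅛)*(-195))) = 1/(-42258 + (¾ - 195/8)) = 1/(-42258 - 189/8) = 1/(-338253/8) = -8/338253 ≈ -2.3651e-5)
7824/v + (-x)/t(-143, 48) = 7824/(-20716) - 1*(-8/338253)/48 = 7824*(-1/20716) + (8/338253)*(1/48) = -1956/5179 + 1/2029518 = -3969732029/10510873722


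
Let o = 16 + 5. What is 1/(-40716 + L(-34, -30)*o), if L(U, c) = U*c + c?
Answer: -1/19926 ≈ -5.0186e-5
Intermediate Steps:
L(U, c) = c + U*c
o = 21
1/(-40716 + L(-34, -30)*o) = 1/(-40716 - 30*(1 - 34)*21) = 1/(-40716 - 30*(-33)*21) = 1/(-40716 + 990*21) = 1/(-40716 + 20790) = 1/(-19926) = -1/19926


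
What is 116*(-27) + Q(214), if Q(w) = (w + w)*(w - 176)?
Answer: 13132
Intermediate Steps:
Q(w) = 2*w*(-176 + w) (Q(w) = (2*w)*(-176 + w) = 2*w*(-176 + w))
116*(-27) + Q(214) = 116*(-27) + 2*214*(-176 + 214) = -3132 + 2*214*38 = -3132 + 16264 = 13132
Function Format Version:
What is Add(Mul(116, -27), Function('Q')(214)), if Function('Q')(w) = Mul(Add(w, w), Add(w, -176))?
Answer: 13132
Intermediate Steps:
Function('Q')(w) = Mul(2, w, Add(-176, w)) (Function('Q')(w) = Mul(Mul(2, w), Add(-176, w)) = Mul(2, w, Add(-176, w)))
Add(Mul(116, -27), Function('Q')(214)) = Add(Mul(116, -27), Mul(2, 214, Add(-176, 214))) = Add(-3132, Mul(2, 214, 38)) = Add(-3132, 16264) = 13132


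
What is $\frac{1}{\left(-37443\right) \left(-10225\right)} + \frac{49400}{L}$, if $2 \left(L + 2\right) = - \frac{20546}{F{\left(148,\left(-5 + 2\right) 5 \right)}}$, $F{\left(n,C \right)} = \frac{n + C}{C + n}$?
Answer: $- \frac{84057870821}{17483696825} \approx -4.8078$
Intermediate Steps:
$F{\left(n,C \right)} = 1$ ($F{\left(n,C \right)} = \frac{C + n}{C + n} = 1$)
$L = -10275$ ($L = -2 + \frac{\left(-20546\right) 1^{-1}}{2} = -2 + \frac{\left(-20546\right) 1}{2} = -2 + \frac{1}{2} \left(-20546\right) = -2 - 10273 = -10275$)
$\frac{1}{\left(-37443\right) \left(-10225\right)} + \frac{49400}{L} = \frac{1}{\left(-37443\right) \left(-10225\right)} + \frac{49400}{-10275} = \left(- \frac{1}{37443}\right) \left(- \frac{1}{10225}\right) + 49400 \left(- \frac{1}{10275}\right) = \frac{1}{382854675} - \frac{1976}{411} = - \frac{84057870821}{17483696825}$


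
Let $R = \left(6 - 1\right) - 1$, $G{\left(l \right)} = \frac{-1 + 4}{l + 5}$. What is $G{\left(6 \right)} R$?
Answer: $\frac{12}{11} \approx 1.0909$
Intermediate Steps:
$G{\left(l \right)} = \frac{3}{5 + l}$
$R = 4$ ($R = 5 - 1 = 4$)
$G{\left(6 \right)} R = \frac{3}{5 + 6} \cdot 4 = \frac{3}{11} \cdot 4 = \frac{12}{11}$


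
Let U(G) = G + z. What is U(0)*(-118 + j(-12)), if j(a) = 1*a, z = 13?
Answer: -1690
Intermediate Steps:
U(G) = 13 + G (U(G) = G + 13 = 13 + G)
j(a) = a
U(0)*(-118 + j(-12)) = (13 + 0)*(-118 - 12) = 13*(-130) = -1690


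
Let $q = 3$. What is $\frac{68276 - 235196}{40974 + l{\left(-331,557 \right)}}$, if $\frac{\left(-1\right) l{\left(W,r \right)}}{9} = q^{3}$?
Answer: $- \frac{55640}{13577} \approx -4.0981$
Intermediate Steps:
$l{\left(W,r \right)} = -243$ ($l{\left(W,r \right)} = - 9 \cdot 3^{3} = \left(-9\right) 27 = -243$)
$\frac{68276 - 235196}{40974 + l{\left(-331,557 \right)}} = \frac{68276 - 235196}{40974 - 243} = - \frac{166920}{40731} = \left(-166920\right) \frac{1}{40731} = - \frac{55640}{13577}$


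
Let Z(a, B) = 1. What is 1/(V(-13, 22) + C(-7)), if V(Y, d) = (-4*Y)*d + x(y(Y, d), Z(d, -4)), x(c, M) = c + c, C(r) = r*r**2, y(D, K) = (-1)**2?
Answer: 1/803 ≈ 0.0012453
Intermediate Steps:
y(D, K) = 1
C(r) = r**3
x(c, M) = 2*c
V(Y, d) = 2 - 4*Y*d (V(Y, d) = (-4*Y)*d + 2*1 = -4*Y*d + 2 = 2 - 4*Y*d)
1/(V(-13, 22) + C(-7)) = 1/((2 - 4*(-13)*22) + (-7)**3) = 1/((2 + 1144) - 343) = 1/(1146 - 343) = 1/803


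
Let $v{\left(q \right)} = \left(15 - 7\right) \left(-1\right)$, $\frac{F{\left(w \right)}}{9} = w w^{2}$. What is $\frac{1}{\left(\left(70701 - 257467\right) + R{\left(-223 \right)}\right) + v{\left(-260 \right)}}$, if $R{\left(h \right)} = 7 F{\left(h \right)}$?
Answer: $- \frac{1}{698829495} \approx -1.431 \cdot 10^{-9}$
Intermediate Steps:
$F{\left(w \right)} = 9 w^{3}$ ($F{\left(w \right)} = 9 w w^{2} = 9 w^{3}$)
$v{\left(q \right)} = -8$ ($v{\left(q \right)} = 8 \left(-1\right) = -8$)
$R{\left(h \right)} = 63 h^{3}$ ($R{\left(h \right)} = 7 \cdot 9 h^{3} = 63 h^{3}$)
$\frac{1}{\left(\left(70701 - 257467\right) + R{\left(-223 \right)}\right) + v{\left(-260 \right)}} = \frac{1}{\left(\left(70701 - 257467\right) + 63 \left(-223\right)^{3}\right) - 8} = \frac{1}{\left(-186766 + 63 \left(-11089567\right)\right) - 8} = \frac{1}{\left(-186766 - 698642721\right) - 8} = \frac{1}{-698829487 - 8} = \frac{1}{-698829495} = - \frac{1}{698829495}$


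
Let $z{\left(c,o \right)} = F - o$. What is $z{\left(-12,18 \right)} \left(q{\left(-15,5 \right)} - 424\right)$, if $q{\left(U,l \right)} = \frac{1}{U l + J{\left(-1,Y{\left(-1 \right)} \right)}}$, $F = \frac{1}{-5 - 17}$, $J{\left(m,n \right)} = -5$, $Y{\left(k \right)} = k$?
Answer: $\frac{13466637}{1760} \approx 7651.5$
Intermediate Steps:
$F = - \frac{1}{22}$ ($F = \frac{1}{-22} = - \frac{1}{22} \approx -0.045455$)
$q{\left(U,l \right)} = \frac{1}{-5 + U l}$ ($q{\left(U,l \right)} = \frac{1}{U l - 5} = \frac{1}{-5 + U l}$)
$z{\left(c,o \right)} = - \frac{1}{22} - o$
$z{\left(-12,18 \right)} \left(q{\left(-15,5 \right)} - 424\right) = \left(- \frac{1}{22} - 18\right) \left(\frac{1}{-5 - 75} - 424\right) = - \frac{397 \left(\frac{1}{-80} - 424\right)}{22} = - \frac{397 \left(- \frac{1}{80} - 424\right)}{22} = \left(- \frac{397}{22}\right) \left(- \frac{33921}{80}\right) = \frac{13466637}{1760}$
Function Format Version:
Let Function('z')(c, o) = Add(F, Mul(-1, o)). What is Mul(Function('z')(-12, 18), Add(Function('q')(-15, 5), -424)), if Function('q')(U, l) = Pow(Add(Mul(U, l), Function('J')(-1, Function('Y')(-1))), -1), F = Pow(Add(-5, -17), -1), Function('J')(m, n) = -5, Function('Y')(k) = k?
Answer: Rational(13466637, 1760) ≈ 7651.5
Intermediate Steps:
F = Rational(-1, 22) (F = Pow(-22, -1) = Rational(-1, 22) ≈ -0.045455)
Function('q')(U, l) = Pow(Add(-5, Mul(U, l)), -1) (Function('q')(U, l) = Pow(Add(Mul(U, l), -5), -1) = Pow(Add(-5, Mul(U, l)), -1))
Function('z')(c, o) = Add(Rational(-1, 22), Mul(-1, o))
Mul(Function('z')(-12, 18), Add(Function('q')(-15, 5), -424)) = Mul(Add(Rational(-1, 22), Mul(-1, 18)), Add(Pow(Add(-5, Mul(-15, 5)), -1), -424)) = Mul(Add(Rational(-1, 22), -18), Add(Pow(Add(-5, -75), -1), -424)) = Mul(Rational(-397, 22), Add(Pow(-80, -1), -424)) = Mul(Rational(-397, 22), Add(Rational(-1, 80), -424)) = Mul(Rational(-397, 22), Rational(-33921, 80)) = Rational(13466637, 1760)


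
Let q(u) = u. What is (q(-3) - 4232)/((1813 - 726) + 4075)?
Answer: -4235/5162 ≈ -0.82042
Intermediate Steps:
(q(-3) - 4232)/((1813 - 726) + 4075) = (-3 - 4232)/((1813 - 726) + 4075) = -4235/(1087 + 4075) = -4235/5162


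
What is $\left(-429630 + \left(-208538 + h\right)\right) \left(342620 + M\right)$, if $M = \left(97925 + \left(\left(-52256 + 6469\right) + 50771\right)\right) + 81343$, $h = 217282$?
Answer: $-221753048592$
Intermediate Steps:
$M = 184252$ ($M = \left(97925 + \left(-45787 + 50771\right)\right) + 81343 = \left(97925 + 4984\right) + 81343 = 102909 + 81343 = 184252$)
$\left(-429630 + \left(-208538 + h\right)\right) \left(342620 + M\right) = \left(-429630 + \left(-208538 + 217282\right)\right) \left(342620 + 184252\right) = \left(-429630 + 8744\right) 526872 = \left(-420886\right) 526872 = -221753048592$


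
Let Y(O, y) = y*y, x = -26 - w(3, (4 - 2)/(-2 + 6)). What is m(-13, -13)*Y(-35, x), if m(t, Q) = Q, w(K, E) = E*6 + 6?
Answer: -15925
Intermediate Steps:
w(K, E) = 6 + 6*E (w(K, E) = 6*E + 6 = 6 + 6*E)
x = -35 (x = -26 - (6 + 6*((4 - 2)/(-2 + 6))) = -26 - (6 + 6*(2/4)) = -26 - (6 + 6*(2*(¼))) = -26 - (6 + 6*(½)) = -26 - (6 + 3) = -26 - 1*9 = -26 - 9 = -35)
Y(O, y) = y²
m(-13, -13)*Y(-35, x) = -13*(-35)² = -13*1225 = -15925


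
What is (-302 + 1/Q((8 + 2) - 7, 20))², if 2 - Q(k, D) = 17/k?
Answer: 11055625/121 ≈ 91369.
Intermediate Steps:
Q(k, D) = 2 - 17/k
(-302 + 1/Q((8 + 2) - 7, 20))² = (-302 + 1/(2 - 17/((8 + 2) - 7)))² = (-302 + 1/(2 - 17/(10 - 7)))² = (-302 + 1/(2 - 17/3))² = (-302 + 1/(-11/3))² = (-302 - 3/11)² = (-3325/11)² = 11055625/121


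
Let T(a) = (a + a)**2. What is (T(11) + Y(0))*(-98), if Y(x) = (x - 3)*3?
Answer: -46550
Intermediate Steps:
T(a) = 4*a**2 (T(a) = (2*a)**2 = 4*a**2)
Y(x) = -9 + 3*x (Y(x) = (-3 + x)*3 = -9 + 3*x)
(T(11) + Y(0))*(-98) = (4*11**2 + (-9 + 3*0))*(-98) = (4*121 + (-9 + 0))*(-98) = (484 - 9)*(-98) = 475*(-98) = -46550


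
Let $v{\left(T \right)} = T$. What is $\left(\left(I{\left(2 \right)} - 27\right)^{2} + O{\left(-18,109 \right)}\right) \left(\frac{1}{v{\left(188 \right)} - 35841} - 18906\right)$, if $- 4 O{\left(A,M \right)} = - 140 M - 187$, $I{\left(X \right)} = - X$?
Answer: $- \frac{12679660249009}{142612} \approx -8.891 \cdot 10^{7}$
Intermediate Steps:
$O{\left(A,M \right)} = \frac{187}{4} + 35 M$ ($O{\left(A,M \right)} = - \frac{- 140 M - 187}{4} = - \frac{-187 - 140 M}{4} = \frac{187}{4} + 35 M$)
$\left(\left(I{\left(2 \right)} - 27\right)^{2} + O{\left(-18,109 \right)}\right) \left(\frac{1}{v{\left(188 \right)} - 35841} - 18906\right) = \left(\left(\left(-1\right) 2 - 27\right)^{2} + \left(\frac{187}{4} + 35 \cdot 109\right)\right) \left(\frac{1}{188 - 35841} - 18906\right) = \left(\left(-2 - 27\right)^{2} + \left(\frac{187}{4} + 3815\right)\right) \left(\frac{1}{-35653} - 18906\right) = \left(\left(-29\right)^{2} + \frac{15447}{4}\right) \left(- \frac{1}{35653} - 18906\right) = \left(841 + \frac{15447}{4}\right) \left(- \frac{674055619}{35653}\right) = \frac{18811}{4} \left(- \frac{674055619}{35653}\right) = - \frac{12679660249009}{142612}$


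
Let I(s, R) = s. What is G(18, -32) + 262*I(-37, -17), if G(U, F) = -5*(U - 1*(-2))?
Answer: -9794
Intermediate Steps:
G(U, F) = -10 - 5*U (G(U, F) = -5*(U + 2) = -5*(2 + U) = -10 - 5*U)
G(18, -32) + 262*I(-37, -17) = (-10 - 5*18) + 262*(-37) = (-10 - 90) - 9694 = -100 - 9694 = -9794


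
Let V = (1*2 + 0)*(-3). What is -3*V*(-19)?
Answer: -342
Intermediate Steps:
V = -6 (V = (2 + 0)*(-3) = 2*(-3) = -6)
-3*V*(-19) = -3*(-6)*(-19) = 18*(-19) = -342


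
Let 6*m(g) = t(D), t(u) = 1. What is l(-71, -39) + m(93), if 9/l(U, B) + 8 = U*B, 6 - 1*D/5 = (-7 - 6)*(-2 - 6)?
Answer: 2815/16566 ≈ 0.16993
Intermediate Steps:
D = -490 (D = 30 - 5*(-7 - 6)*(-2 - 6) = 30 - (-65)*(-8) = 30 - 5*104 = 30 - 520 = -490)
l(U, B) = 9/(-8 + B*U) (l(U, B) = 9/(-8 + U*B) = 9/(-8 + B*U))
m(g) = ⅙ (m(g) = (⅙)*1 = ⅙)
l(-71, -39) + m(93) = 9/(-8 - 39*(-71)) + ⅙ = 9/(-8 + 2769) + ⅙ = 9/2761 + ⅙ = 2815/16566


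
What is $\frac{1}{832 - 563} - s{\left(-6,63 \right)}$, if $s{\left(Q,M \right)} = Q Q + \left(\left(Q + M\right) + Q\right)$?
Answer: $- \frac{23402}{269} \approx -86.996$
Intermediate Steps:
$s{\left(Q,M \right)} = M + Q^{2} + 2 Q$ ($s{\left(Q,M \right)} = Q^{2} + \left(\left(M + Q\right) + Q\right) = Q^{2} + \left(M + 2 Q\right) = M + Q^{2} + 2 Q$)
$\frac{1}{832 - 563} - s{\left(-6,63 \right)} = \frac{1}{832 - 563} - \left(63 + \left(-6\right)^{2} + 2 \left(-6\right)\right) = \frac{1}{269} - \left(63 + 36 - 12\right) = \frac{1}{269} - 87 = - \frac{23402}{269}$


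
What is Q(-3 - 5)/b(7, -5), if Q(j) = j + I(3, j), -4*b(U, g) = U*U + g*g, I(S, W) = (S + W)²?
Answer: -34/37 ≈ -0.91892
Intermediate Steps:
b(U, g) = -U²/4 - g²/4 (b(U, g) = -(U*U + g*g)/4 = -(U² + g²)/4 = -U²/4 - g²/4)
Q(j) = j + (3 + j)²
Q(-3 - 5)/b(7, -5) = ((-3 - 5) + (3 + (-3 - 5))²)/(-¼*7² - ¼*(-5)²) = (-8 + (3 - 8)²)/(-¼*49 - ¼*25) = (-8 + (-5)²)/(-49/4 - 25/4) = (-8 + 25)/(-37/2) = 17*(-2/37) = -34/37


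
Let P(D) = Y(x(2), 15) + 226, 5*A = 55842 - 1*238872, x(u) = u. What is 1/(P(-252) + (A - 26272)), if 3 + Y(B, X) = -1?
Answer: -1/62656 ≈ -1.5960e-5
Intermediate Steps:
A = -36606 (A = (55842 - 1*238872)/5 = (55842 - 238872)/5 = (⅕)*(-183030) = -36606)
Y(B, X) = -4 (Y(B, X) = -3 - 1 = -4)
P(D) = 222 (P(D) = -4 + 226 = 222)
1/(P(-252) + (A - 26272)) = 1/(222 + (-36606 - 26272)) = 1/(222 - 62878) = 1/(-62656) = -1/62656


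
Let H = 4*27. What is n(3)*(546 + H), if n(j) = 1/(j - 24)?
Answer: -218/7 ≈ -31.143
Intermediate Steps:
n(j) = 1/(-24 + j)
H = 108
n(3)*(546 + H) = (546 + 108)/(-24 + 3) = 654/(-21) = -1/21*654 = -218/7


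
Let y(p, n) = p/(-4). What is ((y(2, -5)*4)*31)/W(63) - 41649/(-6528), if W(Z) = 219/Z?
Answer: -1819693/158848 ≈ -11.456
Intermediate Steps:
y(p, n) = -p/4 (y(p, n) = p*(-1/4) = -p/4)
((y(2, -5)*4)*31)/W(63) - 41649/(-6528) = ((-1/4*2*4)*31)/((219/63)) - 41649/(-6528) = (-1/2*4*31)/((219*(1/63))) - 41649*(-1/6528) = (-2*31)/(73/21) + 13883/2176 = -62*21/73 + 13883/2176 = -1302/73 + 13883/2176 = -1819693/158848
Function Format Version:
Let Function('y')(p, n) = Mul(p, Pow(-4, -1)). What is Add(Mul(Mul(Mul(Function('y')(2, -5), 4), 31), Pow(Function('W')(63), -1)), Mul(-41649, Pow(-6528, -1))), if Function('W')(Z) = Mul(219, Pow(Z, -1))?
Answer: Rational(-1819693, 158848) ≈ -11.456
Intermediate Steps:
Function('y')(p, n) = Mul(Rational(-1, 4), p) (Function('y')(p, n) = Mul(p, Rational(-1, 4)) = Mul(Rational(-1, 4), p))
Add(Mul(Mul(Mul(Function('y')(2, -5), 4), 31), Pow(Function('W')(63), -1)), Mul(-41649, Pow(-6528, -1))) = Add(Mul(Mul(Mul(Mul(Rational(-1, 4), 2), 4), 31), Pow(Mul(219, Pow(63, -1)), -1)), Mul(-41649, Pow(-6528, -1))) = Add(Mul(Mul(Mul(Rational(-1, 2), 4), 31), Pow(Mul(219, Rational(1, 63)), -1)), Mul(-41649, Rational(-1, 6528))) = Add(Mul(Mul(-2, 31), Pow(Rational(73, 21), -1)), Rational(13883, 2176)) = Add(Mul(-62, Rational(21, 73)), Rational(13883, 2176)) = Add(Rational(-1302, 73), Rational(13883, 2176)) = Rational(-1819693, 158848)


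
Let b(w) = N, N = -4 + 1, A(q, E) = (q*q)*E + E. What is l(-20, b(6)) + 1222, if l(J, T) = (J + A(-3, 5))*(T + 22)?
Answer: 1792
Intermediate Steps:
A(q, E) = E + E*q² (A(q, E) = q²*E + E = E*q² + E = E + E*q²)
N = -3
b(w) = -3
l(J, T) = (22 + T)*(50 + J) (l(J, T) = (J + 5*(1 + (-3)²))*(T + 22) = (J + 5*(1 + 9))*(22 + T) = (J + 5*10)*(22 + T) = (J + 50)*(22 + T) = (50 + J)*(22 + T) = (22 + T)*(50 + J))
l(-20, b(6)) + 1222 = (1100 + 22*(-20) + 50*(-3) - 20*(-3)) + 1222 = (1100 - 440 - 150 + 60) + 1222 = 570 + 1222 = 1792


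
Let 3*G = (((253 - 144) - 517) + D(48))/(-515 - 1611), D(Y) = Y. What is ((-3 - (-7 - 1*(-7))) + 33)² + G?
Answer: 956760/1063 ≈ 900.06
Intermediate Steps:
G = 60/1063 (G = ((((253 - 144) - 517) + 48)/(-515 - 1611))/3 = (((109 - 517) + 48)/(-2126))/3 = ((-408 + 48)*(-1/2126))/3 = (-360*(-1/2126))/3 = (⅓)*(180/1063) = 60/1063 ≈ 0.056444)
((-3 - (-7 - 1*(-7))) + 33)² + G = ((-3 - (-7 - 1*(-7))) + 33)² + 60/1063 = ((-3 - (-7 + 7)) + 33)² + 60/1063 = ((-3 - 1*0) + 33)² + 60/1063 = ((-3 + 0) + 33)² + 60/1063 = (-3 + 33)² + 60/1063 = 30² + 60/1063 = 900 + 60/1063 = 956760/1063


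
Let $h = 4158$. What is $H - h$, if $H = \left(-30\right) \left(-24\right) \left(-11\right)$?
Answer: $-12078$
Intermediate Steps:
$H = -7920$ ($H = 720 \left(-11\right) = -7920$)
$H - h = -7920 - 4158 = -12078$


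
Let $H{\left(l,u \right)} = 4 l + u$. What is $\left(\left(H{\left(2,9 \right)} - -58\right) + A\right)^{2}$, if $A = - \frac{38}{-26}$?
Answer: $\frac{988036}{169} \approx 5846.4$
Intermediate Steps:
$A = \frac{19}{13}$ ($A = \left(-38\right) \left(- \frac{1}{26}\right) = \frac{19}{13} \approx 1.4615$)
$H{\left(l,u \right)} = u + 4 l$
$\left(\left(H{\left(2,9 \right)} - -58\right) + A\right)^{2} = \left(\left(\left(9 + 4 \cdot 2\right) - -58\right) + \frac{19}{13}\right)^{2} = \left(\left(\left(9 + 8\right) + 58\right) + \frac{19}{13}\right)^{2} = \left(\left(17 + 58\right) + \frac{19}{13}\right)^{2} = \left(75 + \frac{19}{13}\right)^{2} = \left(\frac{994}{13}\right)^{2} = \frac{988036}{169}$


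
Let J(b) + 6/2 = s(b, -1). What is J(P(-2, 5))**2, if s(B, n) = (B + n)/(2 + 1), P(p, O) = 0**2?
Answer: 100/9 ≈ 11.111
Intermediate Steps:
P(p, O) = 0
s(B, n) = B/3 + n/3 (s(B, n) = (B + n)/3 = (B + n)*(1/3) = B/3 + n/3)
J(b) = -10/3 + b/3 (J(b) = -3 + (b/3 + (1/3)*(-1)) = -3 + (b/3 - 1/3) = -3 + (-1/3 + b/3) = -10/3 + b/3)
J(P(-2, 5))**2 = (-10/3 + (1/3)*0)**2 = (-10/3 + 0)**2 = (-10/3)**2 = 100/9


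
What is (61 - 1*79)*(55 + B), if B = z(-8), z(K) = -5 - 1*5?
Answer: -810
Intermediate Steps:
z(K) = -10 (z(K) = -5 - 5 = -10)
B = -10
(61 - 1*79)*(55 + B) = (61 - 1*79)*(55 - 10) = (61 - 79)*45 = -18*45 = -810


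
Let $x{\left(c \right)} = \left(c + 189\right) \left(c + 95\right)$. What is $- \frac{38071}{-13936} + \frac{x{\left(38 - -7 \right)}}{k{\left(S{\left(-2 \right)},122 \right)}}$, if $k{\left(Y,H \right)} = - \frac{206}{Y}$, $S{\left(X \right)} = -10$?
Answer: $\frac{2286638113}{1435408} \approx 1593.0$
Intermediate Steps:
$x{\left(c \right)} = \left(95 + c\right) \left(189 + c\right)$ ($x{\left(c \right)} = \left(189 + c\right) \left(95 + c\right) = \left(95 + c\right) \left(189 + c\right)$)
$- \frac{38071}{-13936} + \frac{x{\left(38 - -7 \right)}}{k{\left(S{\left(-2 \right)},122 \right)}} = - \frac{38071}{-13936} + \frac{17955 + \left(38 - -7\right)^{2} + 284 \left(38 - -7\right)}{\left(-206\right) \frac{1}{-10}} = \left(-38071\right) \left(- \frac{1}{13936}\right) + \frac{17955 + \left(38 + 7\right)^{2} + 284 \left(38 + 7\right)}{\left(-206\right) \left(- \frac{1}{10}\right)} = \frac{38071}{13936} + \frac{17955 + 45^{2} + 284 \cdot 45}{\frac{103}{5}} = \frac{38071}{13936} + \left(17955 + 2025 + 12780\right) \frac{5}{103} = \frac{38071}{13936} + 32760 \cdot \frac{5}{103} = \frac{38071}{13936} + \frac{163800}{103} = \frac{2286638113}{1435408}$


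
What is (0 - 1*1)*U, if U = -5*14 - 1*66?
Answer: 136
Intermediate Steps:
U = -136 (U = -70 - 66 = -136)
(0 - 1*1)*U = (0 - 1*1)*(-136) = (0 - 1)*(-136) = -1*(-136) = 136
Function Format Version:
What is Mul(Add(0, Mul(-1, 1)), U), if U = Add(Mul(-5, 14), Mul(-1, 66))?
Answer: 136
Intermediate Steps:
U = -136 (U = Add(-70, -66) = -136)
Mul(Add(0, Mul(-1, 1)), U) = Mul(Add(0, Mul(-1, 1)), -136) = Mul(Add(0, -1), -136) = Mul(-1, -136) = 136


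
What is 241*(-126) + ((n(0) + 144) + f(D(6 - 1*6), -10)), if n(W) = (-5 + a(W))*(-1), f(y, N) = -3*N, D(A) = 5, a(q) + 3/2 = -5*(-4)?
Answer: -60411/2 ≈ -30206.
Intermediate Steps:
a(q) = 37/2 (a(q) = -3/2 - 5*(-4) = -3/2 + 20 = 37/2)
n(W) = -27/2 (n(W) = (-5 + 37/2)*(-1) = (27/2)*(-1) = -27/2)
241*(-126) + ((n(0) + 144) + f(D(6 - 1*6), -10)) = 241*(-126) + ((-27/2 + 144) - 3*(-10)) = -30366 + (261/2 + 30) = -30366 + 321/2 = -60411/2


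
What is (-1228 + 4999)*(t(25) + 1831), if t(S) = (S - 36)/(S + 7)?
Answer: 220908951/32 ≈ 6.9034e+6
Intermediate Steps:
t(S) = (-36 + S)/(7 + S)
(-1228 + 4999)*(t(25) + 1831) = (-1228 + 4999)*((-36 + 25)/(7 + 25) + 1831) = 3771*(-11/32 + 1831) = 3771*(58581/32) = 220908951/32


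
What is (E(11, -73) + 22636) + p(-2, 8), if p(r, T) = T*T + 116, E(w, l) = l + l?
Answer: 22670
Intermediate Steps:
E(w, l) = 2*l
p(r, T) = 116 + T² (p(r, T) = T² + 116 = 116 + T²)
(E(11, -73) + 22636) + p(-2, 8) = (2*(-73) + 22636) + (116 + 8²) = (-146 + 22636) + (116 + 64) = 22490 + 180 = 22670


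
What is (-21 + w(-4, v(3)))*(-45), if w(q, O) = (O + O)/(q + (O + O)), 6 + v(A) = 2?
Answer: 915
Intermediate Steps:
v(A) = -4 (v(A) = -6 + 2 = -4)
w(q, O) = 2*O/(q + 2*O) (w(q, O) = (2*O)/(q + 2*O) = 2*O/(q + 2*O))
(-21 + w(-4, v(3)))*(-45) = (-21 + 2*(-4)/(-4 + 2*(-4)))*(-45) = (-21 + 2*(-4)/(-4 - 8))*(-45) = (-21 + 2*(-4)/(-12))*(-45) = (-21 + 2*(-4)*(-1/12))*(-45) = (-21 + 2/3)*(-45) = -61/3*(-45) = 915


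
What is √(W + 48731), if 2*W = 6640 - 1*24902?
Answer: 60*√11 ≈ 199.00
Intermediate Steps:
W = -9131 (W = (6640 - 1*24902)/2 = (6640 - 24902)/2 = (½)*(-18262) = -9131)
√(W + 48731) = √(-9131 + 48731) = √39600 = 60*√11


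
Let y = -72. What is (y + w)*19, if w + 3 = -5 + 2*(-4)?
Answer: -1672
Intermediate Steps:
w = -16 (w = -3 + (-5 + 2*(-4)) = -3 + (-5 - 8) = -3 - 13 = -16)
(y + w)*19 = (-72 - 16)*19 = -88*19 = -1672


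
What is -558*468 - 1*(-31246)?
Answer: -229898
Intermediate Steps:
-558*468 - 1*(-31246) = -261144 + 31246 = -229898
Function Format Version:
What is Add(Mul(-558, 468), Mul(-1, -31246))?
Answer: -229898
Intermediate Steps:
Add(Mul(-558, 468), Mul(-1, -31246)) = Add(-261144, 31246) = -229898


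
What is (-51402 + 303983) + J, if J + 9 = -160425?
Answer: 92147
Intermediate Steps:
J = -160434 (J = -9 - 160425 = -160434)
(-51402 + 303983) + J = (-51402 + 303983) - 160434 = 252581 - 160434 = 92147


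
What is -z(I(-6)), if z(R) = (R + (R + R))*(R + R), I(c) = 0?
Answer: 0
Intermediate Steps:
z(R) = 6*R**2 (z(R) = (R + 2*R)*(2*R) = (3*R)*(2*R) = 6*R**2)
-z(I(-6)) = -6*0**2 = -6*0 = -1*0 = 0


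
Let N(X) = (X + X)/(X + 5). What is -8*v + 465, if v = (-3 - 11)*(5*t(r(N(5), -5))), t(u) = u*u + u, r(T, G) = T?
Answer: 1585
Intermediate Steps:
N(X) = 2*X/(5 + X) (N(X) = (2*X)/(5 + X) = 2*X/(5 + X))
t(u) = u + u² (t(u) = u² + u = u + u²)
v = -140 (v = (-3 - 11)*(5*((2*5/(5 + 5))*(1 + 2*5/(5 + 5)))) = -70*(2*5/10)*(1 + 2*5/10) = -70*(2*5*(⅒))*(1 + 2*5*(⅒)) = -70*1*(1 + 1) = -70*1*2 = -70*2 = -14*10 = -140)
-8*v + 465 = -8*(-140) + 465 = 1120 + 465 = 1585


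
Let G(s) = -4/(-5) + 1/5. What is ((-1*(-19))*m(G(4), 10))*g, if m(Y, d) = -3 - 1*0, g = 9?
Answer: -513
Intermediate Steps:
G(s) = 1 (G(s) = -4*(-1/5) + 1*(1/5) = 4/5 + 1/5 = 1)
m(Y, d) = -3 (m(Y, d) = -3 + 0 = -3)
((-1*(-19))*m(G(4), 10))*g = (-1*(-19)*(-3))*9 = (19*(-3))*9 = -57*9 = -513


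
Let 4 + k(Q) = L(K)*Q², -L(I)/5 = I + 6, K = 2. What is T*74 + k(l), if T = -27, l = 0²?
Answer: -2002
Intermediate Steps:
l = 0
L(I) = -30 - 5*I (L(I) = -5*(I + 6) = -5*(6 + I) = -30 - 5*I)
k(Q) = -4 - 40*Q² (k(Q) = -4 + (-30 - 5*2)*Q² = -4 + (-30 - 10)*Q² = -4 - 40*Q²)
T*74 + k(l) = -27*74 + (-4 - 40*0²) = -1998 + (-4 - 40*0) = -1998 + (-4 + 0) = -1998 - 4 = -2002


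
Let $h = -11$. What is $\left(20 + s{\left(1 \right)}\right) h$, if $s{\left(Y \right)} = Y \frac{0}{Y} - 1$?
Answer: $-209$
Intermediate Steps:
$s{\left(Y \right)} = -1$ ($s{\left(Y \right)} = Y 0 - 1 = 0 - 1 = -1$)
$\left(20 + s{\left(1 \right)}\right) h = \left(20 - 1\right) \left(-11\right) = 19 \left(-11\right) = -209$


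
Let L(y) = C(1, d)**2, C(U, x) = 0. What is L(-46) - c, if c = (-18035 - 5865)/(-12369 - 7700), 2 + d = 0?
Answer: -23900/20069 ≈ -1.1909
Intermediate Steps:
d = -2 (d = -2 + 0 = -2)
L(y) = 0 (L(y) = 0**2 = 0)
c = 23900/20069 (c = -23900/(-20069) = -23900*(-1/20069) = 23900/20069 ≈ 1.1909)
L(-46) - c = 0 - 1*23900/20069 = 0 - 23900/20069 = -23900/20069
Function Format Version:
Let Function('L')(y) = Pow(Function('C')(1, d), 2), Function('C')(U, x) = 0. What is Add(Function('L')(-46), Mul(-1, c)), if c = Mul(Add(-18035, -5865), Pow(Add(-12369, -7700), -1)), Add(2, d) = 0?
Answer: Rational(-23900, 20069) ≈ -1.1909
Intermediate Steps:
d = -2 (d = Add(-2, 0) = -2)
Function('L')(y) = 0 (Function('L')(y) = Pow(0, 2) = 0)
c = Rational(23900, 20069) (c = Mul(-23900, Pow(-20069, -1)) = Mul(-23900, Rational(-1, 20069)) = Rational(23900, 20069) ≈ 1.1909)
Add(Function('L')(-46), Mul(-1, c)) = Add(0, Mul(-1, Rational(23900, 20069))) = Add(0, Rational(-23900, 20069)) = Rational(-23900, 20069)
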